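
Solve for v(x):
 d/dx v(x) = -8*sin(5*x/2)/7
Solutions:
 v(x) = C1 + 16*cos(5*x/2)/35


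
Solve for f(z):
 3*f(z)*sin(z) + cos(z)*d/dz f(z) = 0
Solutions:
 f(z) = C1*cos(z)^3


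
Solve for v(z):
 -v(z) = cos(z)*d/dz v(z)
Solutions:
 v(z) = C1*sqrt(sin(z) - 1)/sqrt(sin(z) + 1)


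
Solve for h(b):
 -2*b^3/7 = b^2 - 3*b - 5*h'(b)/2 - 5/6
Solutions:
 h(b) = C1 + b^4/35 + 2*b^3/15 - 3*b^2/5 - b/3


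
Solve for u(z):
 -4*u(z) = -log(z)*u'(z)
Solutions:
 u(z) = C1*exp(4*li(z))


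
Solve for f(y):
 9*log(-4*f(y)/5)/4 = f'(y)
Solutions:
 -4*Integral(1/(log(-_y) - log(5) + 2*log(2)), (_y, f(y)))/9 = C1 - y


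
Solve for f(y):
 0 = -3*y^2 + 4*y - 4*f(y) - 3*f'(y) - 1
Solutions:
 f(y) = C1*exp(-4*y/3) - 3*y^2/4 + 17*y/8 - 59/32


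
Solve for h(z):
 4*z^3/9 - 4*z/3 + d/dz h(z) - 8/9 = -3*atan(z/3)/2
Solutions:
 h(z) = C1 - z^4/9 + 2*z^2/3 - 3*z*atan(z/3)/2 + 8*z/9 + 9*log(z^2 + 9)/4


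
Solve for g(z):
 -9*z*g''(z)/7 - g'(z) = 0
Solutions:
 g(z) = C1 + C2*z^(2/9)


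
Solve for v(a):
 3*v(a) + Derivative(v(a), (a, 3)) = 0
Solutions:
 v(a) = C3*exp(-3^(1/3)*a) + (C1*sin(3^(5/6)*a/2) + C2*cos(3^(5/6)*a/2))*exp(3^(1/3)*a/2)


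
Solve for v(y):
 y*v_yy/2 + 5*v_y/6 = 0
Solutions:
 v(y) = C1 + C2/y^(2/3)


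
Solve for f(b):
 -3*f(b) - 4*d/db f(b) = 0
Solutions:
 f(b) = C1*exp(-3*b/4)


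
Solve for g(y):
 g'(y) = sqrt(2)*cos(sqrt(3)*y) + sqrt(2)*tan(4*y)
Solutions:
 g(y) = C1 - sqrt(2)*log(cos(4*y))/4 + sqrt(6)*sin(sqrt(3)*y)/3


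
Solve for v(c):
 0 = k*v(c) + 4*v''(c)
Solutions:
 v(c) = C1*exp(-c*sqrt(-k)/2) + C2*exp(c*sqrt(-k)/2)


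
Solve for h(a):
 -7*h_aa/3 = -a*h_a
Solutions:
 h(a) = C1 + C2*erfi(sqrt(42)*a/14)


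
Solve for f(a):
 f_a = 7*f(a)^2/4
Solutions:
 f(a) = -4/(C1 + 7*a)


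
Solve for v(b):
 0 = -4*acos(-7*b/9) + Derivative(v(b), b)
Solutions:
 v(b) = C1 + 4*b*acos(-7*b/9) + 4*sqrt(81 - 49*b^2)/7


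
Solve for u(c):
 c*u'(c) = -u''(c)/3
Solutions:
 u(c) = C1 + C2*erf(sqrt(6)*c/2)


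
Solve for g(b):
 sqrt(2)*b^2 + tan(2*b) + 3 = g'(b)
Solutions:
 g(b) = C1 + sqrt(2)*b^3/3 + 3*b - log(cos(2*b))/2


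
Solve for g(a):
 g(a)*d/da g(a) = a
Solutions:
 g(a) = -sqrt(C1 + a^2)
 g(a) = sqrt(C1 + a^2)


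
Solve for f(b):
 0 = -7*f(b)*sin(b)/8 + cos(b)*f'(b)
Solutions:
 f(b) = C1/cos(b)^(7/8)


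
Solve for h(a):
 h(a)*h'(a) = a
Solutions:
 h(a) = -sqrt(C1 + a^2)
 h(a) = sqrt(C1 + a^2)


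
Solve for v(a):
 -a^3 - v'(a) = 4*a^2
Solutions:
 v(a) = C1 - a^4/4 - 4*a^3/3


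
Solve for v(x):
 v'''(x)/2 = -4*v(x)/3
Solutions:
 v(x) = C3*exp(-2*3^(2/3)*x/3) + (C1*sin(3^(1/6)*x) + C2*cos(3^(1/6)*x))*exp(3^(2/3)*x/3)


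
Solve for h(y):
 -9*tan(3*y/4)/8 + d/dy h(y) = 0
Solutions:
 h(y) = C1 - 3*log(cos(3*y/4))/2


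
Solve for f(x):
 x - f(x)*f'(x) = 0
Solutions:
 f(x) = -sqrt(C1 + x^2)
 f(x) = sqrt(C1 + x^2)


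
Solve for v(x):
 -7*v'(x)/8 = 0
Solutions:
 v(x) = C1


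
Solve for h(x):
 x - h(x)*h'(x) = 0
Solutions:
 h(x) = -sqrt(C1 + x^2)
 h(x) = sqrt(C1 + x^2)


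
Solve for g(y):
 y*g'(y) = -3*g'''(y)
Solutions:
 g(y) = C1 + Integral(C2*airyai(-3^(2/3)*y/3) + C3*airybi(-3^(2/3)*y/3), y)


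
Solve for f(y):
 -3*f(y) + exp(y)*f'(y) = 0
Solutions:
 f(y) = C1*exp(-3*exp(-y))


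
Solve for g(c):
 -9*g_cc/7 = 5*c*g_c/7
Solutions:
 g(c) = C1 + C2*erf(sqrt(10)*c/6)


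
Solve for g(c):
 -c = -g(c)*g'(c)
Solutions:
 g(c) = -sqrt(C1 + c^2)
 g(c) = sqrt(C1 + c^2)


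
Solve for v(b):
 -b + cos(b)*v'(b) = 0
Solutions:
 v(b) = C1 + Integral(b/cos(b), b)


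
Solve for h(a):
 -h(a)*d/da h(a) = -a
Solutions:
 h(a) = -sqrt(C1 + a^2)
 h(a) = sqrt(C1 + a^2)


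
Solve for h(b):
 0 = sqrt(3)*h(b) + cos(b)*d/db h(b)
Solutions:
 h(b) = C1*(sin(b) - 1)^(sqrt(3)/2)/(sin(b) + 1)^(sqrt(3)/2)


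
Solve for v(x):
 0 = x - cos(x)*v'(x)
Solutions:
 v(x) = C1 + Integral(x/cos(x), x)


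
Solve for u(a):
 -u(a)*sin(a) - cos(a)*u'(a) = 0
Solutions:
 u(a) = C1*cos(a)


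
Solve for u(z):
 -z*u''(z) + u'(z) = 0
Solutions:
 u(z) = C1 + C2*z^2


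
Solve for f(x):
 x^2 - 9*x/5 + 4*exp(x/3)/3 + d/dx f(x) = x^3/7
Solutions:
 f(x) = C1 + x^4/28 - x^3/3 + 9*x^2/10 - 4*exp(x/3)


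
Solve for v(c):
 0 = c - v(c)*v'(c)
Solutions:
 v(c) = -sqrt(C1 + c^2)
 v(c) = sqrt(C1 + c^2)


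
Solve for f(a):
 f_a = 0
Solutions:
 f(a) = C1


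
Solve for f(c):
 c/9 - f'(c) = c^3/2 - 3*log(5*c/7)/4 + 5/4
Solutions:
 f(c) = C1 - c^4/8 + c^2/18 + 3*c*log(c)/4 - 2*c - 3*c*log(7)/4 + 3*c*log(5)/4


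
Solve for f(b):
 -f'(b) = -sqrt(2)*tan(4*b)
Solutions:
 f(b) = C1 - sqrt(2)*log(cos(4*b))/4


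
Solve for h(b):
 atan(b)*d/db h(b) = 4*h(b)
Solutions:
 h(b) = C1*exp(4*Integral(1/atan(b), b))


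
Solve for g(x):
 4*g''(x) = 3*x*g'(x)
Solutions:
 g(x) = C1 + C2*erfi(sqrt(6)*x/4)


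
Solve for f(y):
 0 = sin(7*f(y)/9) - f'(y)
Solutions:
 -y + 9*log(cos(7*f(y)/9) - 1)/14 - 9*log(cos(7*f(y)/9) + 1)/14 = C1


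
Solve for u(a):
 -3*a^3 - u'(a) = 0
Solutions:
 u(a) = C1 - 3*a^4/4


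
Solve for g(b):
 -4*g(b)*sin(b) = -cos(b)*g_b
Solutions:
 g(b) = C1/cos(b)^4


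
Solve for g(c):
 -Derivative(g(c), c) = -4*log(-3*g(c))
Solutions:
 -Integral(1/(log(-_y) + log(3)), (_y, g(c)))/4 = C1 - c


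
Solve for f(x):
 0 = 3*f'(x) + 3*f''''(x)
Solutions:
 f(x) = C1 + C4*exp(-x) + (C2*sin(sqrt(3)*x/2) + C3*cos(sqrt(3)*x/2))*exp(x/2)


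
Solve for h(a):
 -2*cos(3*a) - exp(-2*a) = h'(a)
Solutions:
 h(a) = C1 - 2*sin(3*a)/3 + exp(-2*a)/2


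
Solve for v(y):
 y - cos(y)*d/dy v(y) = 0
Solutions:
 v(y) = C1 + Integral(y/cos(y), y)


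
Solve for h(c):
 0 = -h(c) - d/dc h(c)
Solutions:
 h(c) = C1*exp(-c)


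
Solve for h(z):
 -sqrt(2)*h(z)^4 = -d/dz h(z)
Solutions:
 h(z) = (-1/(C1 + 3*sqrt(2)*z))^(1/3)
 h(z) = (-1/(C1 + sqrt(2)*z))^(1/3)*(-3^(2/3) - 3*3^(1/6)*I)/6
 h(z) = (-1/(C1 + sqrt(2)*z))^(1/3)*(-3^(2/3) + 3*3^(1/6)*I)/6


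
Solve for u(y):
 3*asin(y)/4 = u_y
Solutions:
 u(y) = C1 + 3*y*asin(y)/4 + 3*sqrt(1 - y^2)/4


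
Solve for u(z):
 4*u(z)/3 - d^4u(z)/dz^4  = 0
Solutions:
 u(z) = C1*exp(-sqrt(2)*3^(3/4)*z/3) + C2*exp(sqrt(2)*3^(3/4)*z/3) + C3*sin(sqrt(2)*3^(3/4)*z/3) + C4*cos(sqrt(2)*3^(3/4)*z/3)


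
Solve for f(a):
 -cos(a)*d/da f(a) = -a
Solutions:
 f(a) = C1 + Integral(a/cos(a), a)


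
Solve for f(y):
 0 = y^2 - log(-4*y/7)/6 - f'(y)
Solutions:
 f(y) = C1 + y^3/3 - y*log(-y)/6 + y*(-2*log(2) + 1 + log(7))/6


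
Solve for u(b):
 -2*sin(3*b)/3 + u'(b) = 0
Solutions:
 u(b) = C1 - 2*cos(3*b)/9


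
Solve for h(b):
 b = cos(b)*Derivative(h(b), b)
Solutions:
 h(b) = C1 + Integral(b/cos(b), b)


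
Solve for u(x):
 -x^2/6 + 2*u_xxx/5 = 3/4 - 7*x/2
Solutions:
 u(x) = C1 + C2*x + C3*x^2 + x^5/144 - 35*x^4/96 + 5*x^3/16


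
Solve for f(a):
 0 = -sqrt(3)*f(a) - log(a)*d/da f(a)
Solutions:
 f(a) = C1*exp(-sqrt(3)*li(a))


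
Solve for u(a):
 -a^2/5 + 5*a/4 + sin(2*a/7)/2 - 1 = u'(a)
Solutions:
 u(a) = C1 - a^3/15 + 5*a^2/8 - a - 7*cos(2*a/7)/4


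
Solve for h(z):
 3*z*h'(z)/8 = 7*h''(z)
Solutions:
 h(z) = C1 + C2*erfi(sqrt(21)*z/28)


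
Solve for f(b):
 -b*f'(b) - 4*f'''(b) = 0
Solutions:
 f(b) = C1 + Integral(C2*airyai(-2^(1/3)*b/2) + C3*airybi(-2^(1/3)*b/2), b)


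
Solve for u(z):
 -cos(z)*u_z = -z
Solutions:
 u(z) = C1 + Integral(z/cos(z), z)


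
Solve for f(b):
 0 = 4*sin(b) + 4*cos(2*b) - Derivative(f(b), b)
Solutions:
 f(b) = C1 + 2*sin(2*b) - 4*cos(b)


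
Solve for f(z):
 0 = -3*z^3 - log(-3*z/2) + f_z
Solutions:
 f(z) = C1 + 3*z^4/4 + z*log(-z) + z*(-1 - log(2) + log(3))


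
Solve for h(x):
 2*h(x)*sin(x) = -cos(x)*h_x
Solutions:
 h(x) = C1*cos(x)^2


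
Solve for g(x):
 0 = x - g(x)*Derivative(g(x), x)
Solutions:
 g(x) = -sqrt(C1 + x^2)
 g(x) = sqrt(C1 + x^2)


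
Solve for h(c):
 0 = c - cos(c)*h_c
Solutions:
 h(c) = C1 + Integral(c/cos(c), c)


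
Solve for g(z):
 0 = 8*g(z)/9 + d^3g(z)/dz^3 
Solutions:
 g(z) = C3*exp(-2*3^(1/3)*z/3) + (C1*sin(3^(5/6)*z/3) + C2*cos(3^(5/6)*z/3))*exp(3^(1/3)*z/3)


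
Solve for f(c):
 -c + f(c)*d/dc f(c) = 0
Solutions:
 f(c) = -sqrt(C1 + c^2)
 f(c) = sqrt(C1 + c^2)


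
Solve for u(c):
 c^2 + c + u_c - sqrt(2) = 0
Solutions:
 u(c) = C1 - c^3/3 - c^2/2 + sqrt(2)*c


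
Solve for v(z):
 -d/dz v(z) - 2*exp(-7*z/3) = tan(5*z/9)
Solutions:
 v(z) = C1 - 9*log(tan(5*z/9)^2 + 1)/10 + 6*exp(-7*z/3)/7


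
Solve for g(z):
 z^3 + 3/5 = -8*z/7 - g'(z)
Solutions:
 g(z) = C1 - z^4/4 - 4*z^2/7 - 3*z/5


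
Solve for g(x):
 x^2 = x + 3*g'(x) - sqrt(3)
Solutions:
 g(x) = C1 + x^3/9 - x^2/6 + sqrt(3)*x/3


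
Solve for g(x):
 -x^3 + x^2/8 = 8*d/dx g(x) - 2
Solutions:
 g(x) = C1 - x^4/32 + x^3/192 + x/4


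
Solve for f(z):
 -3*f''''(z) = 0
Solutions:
 f(z) = C1 + C2*z + C3*z^2 + C4*z^3


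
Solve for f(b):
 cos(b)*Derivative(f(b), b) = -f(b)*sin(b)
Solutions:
 f(b) = C1*cos(b)


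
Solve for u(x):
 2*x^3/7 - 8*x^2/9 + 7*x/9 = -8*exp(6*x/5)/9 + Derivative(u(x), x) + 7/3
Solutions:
 u(x) = C1 + x^4/14 - 8*x^3/27 + 7*x^2/18 - 7*x/3 + 20*exp(6*x/5)/27


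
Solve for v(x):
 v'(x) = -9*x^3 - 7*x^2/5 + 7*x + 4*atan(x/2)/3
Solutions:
 v(x) = C1 - 9*x^4/4 - 7*x^3/15 + 7*x^2/2 + 4*x*atan(x/2)/3 - 4*log(x^2 + 4)/3


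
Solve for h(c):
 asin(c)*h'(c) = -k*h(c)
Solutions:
 h(c) = C1*exp(-k*Integral(1/asin(c), c))


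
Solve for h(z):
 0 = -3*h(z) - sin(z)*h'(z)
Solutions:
 h(z) = C1*(cos(z) + 1)^(3/2)/(cos(z) - 1)^(3/2)


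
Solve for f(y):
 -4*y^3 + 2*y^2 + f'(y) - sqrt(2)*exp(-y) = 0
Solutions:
 f(y) = C1 + y^4 - 2*y^3/3 - sqrt(2)*exp(-y)


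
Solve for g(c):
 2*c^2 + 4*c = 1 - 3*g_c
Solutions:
 g(c) = C1 - 2*c^3/9 - 2*c^2/3 + c/3


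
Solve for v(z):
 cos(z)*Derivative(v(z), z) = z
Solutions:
 v(z) = C1 + Integral(z/cos(z), z)


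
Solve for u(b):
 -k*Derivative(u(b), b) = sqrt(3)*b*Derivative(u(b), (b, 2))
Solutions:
 u(b) = C1 + b^(-sqrt(3)*re(k)/3 + 1)*(C2*sin(sqrt(3)*log(b)*Abs(im(k))/3) + C3*cos(sqrt(3)*log(b)*im(k)/3))


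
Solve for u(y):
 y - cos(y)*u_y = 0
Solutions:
 u(y) = C1 + Integral(y/cos(y), y)


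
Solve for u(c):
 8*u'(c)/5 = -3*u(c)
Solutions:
 u(c) = C1*exp(-15*c/8)


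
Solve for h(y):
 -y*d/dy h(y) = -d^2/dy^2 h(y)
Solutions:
 h(y) = C1 + C2*erfi(sqrt(2)*y/2)


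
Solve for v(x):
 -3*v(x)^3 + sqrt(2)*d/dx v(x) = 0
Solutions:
 v(x) = -sqrt(-1/(C1 + 3*sqrt(2)*x))
 v(x) = sqrt(-1/(C1 + 3*sqrt(2)*x))


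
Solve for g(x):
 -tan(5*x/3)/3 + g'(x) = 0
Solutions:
 g(x) = C1 - log(cos(5*x/3))/5


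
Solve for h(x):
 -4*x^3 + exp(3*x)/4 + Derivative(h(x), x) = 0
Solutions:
 h(x) = C1 + x^4 - exp(3*x)/12


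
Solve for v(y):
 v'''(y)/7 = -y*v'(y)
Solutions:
 v(y) = C1 + Integral(C2*airyai(-7^(1/3)*y) + C3*airybi(-7^(1/3)*y), y)


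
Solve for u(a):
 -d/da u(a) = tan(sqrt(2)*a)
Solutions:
 u(a) = C1 + sqrt(2)*log(cos(sqrt(2)*a))/2


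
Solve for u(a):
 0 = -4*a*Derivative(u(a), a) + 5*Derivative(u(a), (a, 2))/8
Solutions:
 u(a) = C1 + C2*erfi(4*sqrt(5)*a/5)


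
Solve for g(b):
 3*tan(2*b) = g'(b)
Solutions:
 g(b) = C1 - 3*log(cos(2*b))/2


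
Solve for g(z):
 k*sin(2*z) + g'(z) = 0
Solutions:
 g(z) = C1 + k*cos(2*z)/2


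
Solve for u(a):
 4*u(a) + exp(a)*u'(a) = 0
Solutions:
 u(a) = C1*exp(4*exp(-a))


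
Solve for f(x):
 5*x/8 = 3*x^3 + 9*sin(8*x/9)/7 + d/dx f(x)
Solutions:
 f(x) = C1 - 3*x^4/4 + 5*x^2/16 + 81*cos(8*x/9)/56


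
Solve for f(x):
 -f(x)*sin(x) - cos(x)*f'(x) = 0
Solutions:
 f(x) = C1*cos(x)


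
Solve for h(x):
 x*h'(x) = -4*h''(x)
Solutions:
 h(x) = C1 + C2*erf(sqrt(2)*x/4)


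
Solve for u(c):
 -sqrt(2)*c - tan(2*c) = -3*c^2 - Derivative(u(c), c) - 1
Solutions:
 u(c) = C1 - c^3 + sqrt(2)*c^2/2 - c - log(cos(2*c))/2


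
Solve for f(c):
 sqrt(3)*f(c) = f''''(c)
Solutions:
 f(c) = C1*exp(-3^(1/8)*c) + C2*exp(3^(1/8)*c) + C3*sin(3^(1/8)*c) + C4*cos(3^(1/8)*c)


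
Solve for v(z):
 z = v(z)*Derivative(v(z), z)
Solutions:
 v(z) = -sqrt(C1 + z^2)
 v(z) = sqrt(C1 + z^2)


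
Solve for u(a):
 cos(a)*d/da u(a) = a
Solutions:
 u(a) = C1 + Integral(a/cos(a), a)


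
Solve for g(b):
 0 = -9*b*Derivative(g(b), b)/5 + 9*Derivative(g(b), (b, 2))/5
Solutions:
 g(b) = C1 + C2*erfi(sqrt(2)*b/2)


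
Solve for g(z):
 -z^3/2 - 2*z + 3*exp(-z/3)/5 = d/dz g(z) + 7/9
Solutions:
 g(z) = C1 - z^4/8 - z^2 - 7*z/9 - 9*exp(-z/3)/5


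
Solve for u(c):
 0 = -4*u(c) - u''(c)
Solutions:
 u(c) = C1*sin(2*c) + C2*cos(2*c)


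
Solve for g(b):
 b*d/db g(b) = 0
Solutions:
 g(b) = C1


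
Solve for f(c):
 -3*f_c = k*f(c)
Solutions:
 f(c) = C1*exp(-c*k/3)


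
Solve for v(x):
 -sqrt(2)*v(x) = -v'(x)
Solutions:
 v(x) = C1*exp(sqrt(2)*x)


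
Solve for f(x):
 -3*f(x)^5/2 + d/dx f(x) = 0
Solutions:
 f(x) = -(-1/(C1 + 6*x))^(1/4)
 f(x) = (-1/(C1 + 6*x))^(1/4)
 f(x) = -I*(-1/(C1 + 6*x))^(1/4)
 f(x) = I*(-1/(C1 + 6*x))^(1/4)


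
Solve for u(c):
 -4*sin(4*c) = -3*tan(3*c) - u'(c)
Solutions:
 u(c) = C1 + log(cos(3*c)) - cos(4*c)


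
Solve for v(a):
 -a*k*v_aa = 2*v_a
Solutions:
 v(a) = C1 + a^(((re(k) - 2)*re(k) + im(k)^2)/(re(k)^2 + im(k)^2))*(C2*sin(2*log(a)*Abs(im(k))/(re(k)^2 + im(k)^2)) + C3*cos(2*log(a)*im(k)/(re(k)^2 + im(k)^2)))


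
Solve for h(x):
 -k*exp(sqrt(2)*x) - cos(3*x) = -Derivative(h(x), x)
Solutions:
 h(x) = C1 + sqrt(2)*k*exp(sqrt(2)*x)/2 + sin(3*x)/3


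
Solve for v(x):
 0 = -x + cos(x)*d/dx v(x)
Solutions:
 v(x) = C1 + Integral(x/cos(x), x)


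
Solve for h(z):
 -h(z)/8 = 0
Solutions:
 h(z) = 0


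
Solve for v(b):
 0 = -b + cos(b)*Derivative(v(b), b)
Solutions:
 v(b) = C1 + Integral(b/cos(b), b)


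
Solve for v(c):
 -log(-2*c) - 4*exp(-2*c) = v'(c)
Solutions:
 v(c) = C1 - c*log(-c) + c*(1 - log(2)) + 2*exp(-2*c)


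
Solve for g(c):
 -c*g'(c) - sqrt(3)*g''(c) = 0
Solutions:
 g(c) = C1 + C2*erf(sqrt(2)*3^(3/4)*c/6)


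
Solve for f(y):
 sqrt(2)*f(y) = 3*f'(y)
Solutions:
 f(y) = C1*exp(sqrt(2)*y/3)


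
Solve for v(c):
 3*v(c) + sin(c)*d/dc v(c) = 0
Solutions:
 v(c) = C1*(cos(c) + 1)^(3/2)/(cos(c) - 1)^(3/2)


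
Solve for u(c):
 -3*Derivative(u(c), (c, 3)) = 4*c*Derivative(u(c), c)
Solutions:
 u(c) = C1 + Integral(C2*airyai(-6^(2/3)*c/3) + C3*airybi(-6^(2/3)*c/3), c)


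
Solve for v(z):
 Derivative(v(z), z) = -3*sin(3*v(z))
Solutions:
 v(z) = -acos((-C1 - exp(18*z))/(C1 - exp(18*z)))/3 + 2*pi/3
 v(z) = acos((-C1 - exp(18*z))/(C1 - exp(18*z)))/3


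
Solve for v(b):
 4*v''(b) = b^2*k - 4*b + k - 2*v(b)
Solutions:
 v(b) = C1*sin(sqrt(2)*b/2) + C2*cos(sqrt(2)*b/2) + b^2*k/2 - 2*b - 3*k/2


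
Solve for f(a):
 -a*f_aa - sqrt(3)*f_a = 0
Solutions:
 f(a) = C1 + C2*a^(1 - sqrt(3))


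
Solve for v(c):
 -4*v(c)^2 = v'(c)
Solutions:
 v(c) = 1/(C1 + 4*c)


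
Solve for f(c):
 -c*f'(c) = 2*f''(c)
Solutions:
 f(c) = C1 + C2*erf(c/2)


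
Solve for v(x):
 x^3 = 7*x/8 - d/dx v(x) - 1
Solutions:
 v(x) = C1 - x^4/4 + 7*x^2/16 - x


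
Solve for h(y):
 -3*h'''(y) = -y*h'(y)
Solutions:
 h(y) = C1 + Integral(C2*airyai(3^(2/3)*y/3) + C3*airybi(3^(2/3)*y/3), y)


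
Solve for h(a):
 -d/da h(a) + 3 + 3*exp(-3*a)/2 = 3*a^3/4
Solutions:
 h(a) = C1 - 3*a^4/16 + 3*a - exp(-3*a)/2


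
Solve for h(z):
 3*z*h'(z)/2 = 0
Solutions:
 h(z) = C1


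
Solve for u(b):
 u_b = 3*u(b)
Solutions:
 u(b) = C1*exp(3*b)


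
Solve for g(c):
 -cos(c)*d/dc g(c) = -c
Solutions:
 g(c) = C1 + Integral(c/cos(c), c)


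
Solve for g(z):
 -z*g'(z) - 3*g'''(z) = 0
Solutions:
 g(z) = C1 + Integral(C2*airyai(-3^(2/3)*z/3) + C3*airybi(-3^(2/3)*z/3), z)


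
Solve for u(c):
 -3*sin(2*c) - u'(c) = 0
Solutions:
 u(c) = C1 + 3*cos(2*c)/2


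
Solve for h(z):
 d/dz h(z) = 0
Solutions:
 h(z) = C1


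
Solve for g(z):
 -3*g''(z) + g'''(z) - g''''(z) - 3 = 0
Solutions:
 g(z) = C1 + C2*z - z^2/2 + (C3*sin(sqrt(11)*z/2) + C4*cos(sqrt(11)*z/2))*exp(z/2)


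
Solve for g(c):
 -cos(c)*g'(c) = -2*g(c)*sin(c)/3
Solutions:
 g(c) = C1/cos(c)^(2/3)


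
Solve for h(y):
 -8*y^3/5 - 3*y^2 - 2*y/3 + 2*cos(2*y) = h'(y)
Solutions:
 h(y) = C1 - 2*y^4/5 - y^3 - y^2/3 + sin(2*y)


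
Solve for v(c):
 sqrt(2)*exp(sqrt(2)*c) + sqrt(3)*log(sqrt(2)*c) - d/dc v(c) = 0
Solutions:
 v(c) = C1 + sqrt(3)*c*log(c) + sqrt(3)*c*(-1 + log(2)/2) + exp(sqrt(2)*c)


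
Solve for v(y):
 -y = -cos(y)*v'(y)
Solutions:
 v(y) = C1 + Integral(y/cos(y), y)


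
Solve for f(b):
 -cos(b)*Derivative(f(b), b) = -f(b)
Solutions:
 f(b) = C1*sqrt(sin(b) + 1)/sqrt(sin(b) - 1)


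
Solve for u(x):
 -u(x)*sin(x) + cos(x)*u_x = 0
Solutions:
 u(x) = C1/cos(x)


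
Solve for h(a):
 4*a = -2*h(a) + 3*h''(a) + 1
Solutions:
 h(a) = C1*exp(-sqrt(6)*a/3) + C2*exp(sqrt(6)*a/3) - 2*a + 1/2


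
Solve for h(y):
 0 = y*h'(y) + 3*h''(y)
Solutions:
 h(y) = C1 + C2*erf(sqrt(6)*y/6)


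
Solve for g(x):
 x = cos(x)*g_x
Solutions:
 g(x) = C1 + Integral(x/cos(x), x)


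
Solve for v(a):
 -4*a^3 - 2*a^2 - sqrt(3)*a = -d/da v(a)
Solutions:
 v(a) = C1 + a^4 + 2*a^3/3 + sqrt(3)*a^2/2


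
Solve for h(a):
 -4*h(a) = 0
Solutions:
 h(a) = 0


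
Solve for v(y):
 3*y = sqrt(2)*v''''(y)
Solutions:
 v(y) = C1 + C2*y + C3*y^2 + C4*y^3 + sqrt(2)*y^5/80


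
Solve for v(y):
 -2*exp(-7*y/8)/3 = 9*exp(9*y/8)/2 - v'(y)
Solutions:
 v(y) = C1 + 4*exp(9*y/8) - 16*exp(-7*y/8)/21


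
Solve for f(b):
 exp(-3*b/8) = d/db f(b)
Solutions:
 f(b) = C1 - 8*exp(-3*b/8)/3


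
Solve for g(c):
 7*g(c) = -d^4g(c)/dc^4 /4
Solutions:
 g(c) = (C1*sin(7^(1/4)*c) + C2*cos(7^(1/4)*c))*exp(-7^(1/4)*c) + (C3*sin(7^(1/4)*c) + C4*cos(7^(1/4)*c))*exp(7^(1/4)*c)


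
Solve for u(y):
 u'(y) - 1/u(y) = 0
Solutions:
 u(y) = -sqrt(C1 + 2*y)
 u(y) = sqrt(C1 + 2*y)


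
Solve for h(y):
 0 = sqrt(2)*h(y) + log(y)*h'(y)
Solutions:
 h(y) = C1*exp(-sqrt(2)*li(y))


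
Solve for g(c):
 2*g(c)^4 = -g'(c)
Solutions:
 g(c) = (-3^(2/3) - 3*3^(1/6)*I)*(1/(C1 + 2*c))^(1/3)/6
 g(c) = (-3^(2/3) + 3*3^(1/6)*I)*(1/(C1 + 2*c))^(1/3)/6
 g(c) = (1/(C1 + 6*c))^(1/3)


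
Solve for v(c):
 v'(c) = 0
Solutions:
 v(c) = C1


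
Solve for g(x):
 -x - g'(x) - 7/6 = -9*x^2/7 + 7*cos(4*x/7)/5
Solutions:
 g(x) = C1 + 3*x^3/7 - x^2/2 - 7*x/6 - 49*sin(4*x/7)/20


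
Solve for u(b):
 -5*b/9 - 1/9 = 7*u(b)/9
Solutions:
 u(b) = -5*b/7 - 1/7


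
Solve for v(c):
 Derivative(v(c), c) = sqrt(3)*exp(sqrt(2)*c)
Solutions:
 v(c) = C1 + sqrt(6)*exp(sqrt(2)*c)/2


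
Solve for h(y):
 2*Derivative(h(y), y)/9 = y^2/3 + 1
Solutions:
 h(y) = C1 + y^3/2 + 9*y/2


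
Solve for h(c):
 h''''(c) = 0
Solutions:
 h(c) = C1 + C2*c + C3*c^2 + C4*c^3


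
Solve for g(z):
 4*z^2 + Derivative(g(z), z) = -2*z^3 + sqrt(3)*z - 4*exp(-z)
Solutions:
 g(z) = C1 - z^4/2 - 4*z^3/3 + sqrt(3)*z^2/2 + 4*exp(-z)


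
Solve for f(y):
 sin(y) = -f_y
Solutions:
 f(y) = C1 + cos(y)


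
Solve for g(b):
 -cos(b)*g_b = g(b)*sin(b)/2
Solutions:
 g(b) = C1*sqrt(cos(b))


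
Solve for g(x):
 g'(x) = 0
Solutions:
 g(x) = C1


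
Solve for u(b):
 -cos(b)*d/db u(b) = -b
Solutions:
 u(b) = C1 + Integral(b/cos(b), b)


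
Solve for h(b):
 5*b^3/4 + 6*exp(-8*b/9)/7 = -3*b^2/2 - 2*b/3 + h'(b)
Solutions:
 h(b) = C1 + 5*b^4/16 + b^3/2 + b^2/3 - 27*exp(-8*b/9)/28


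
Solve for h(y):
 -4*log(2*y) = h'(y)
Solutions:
 h(y) = C1 - 4*y*log(y) - y*log(16) + 4*y


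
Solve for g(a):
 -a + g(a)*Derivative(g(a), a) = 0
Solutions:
 g(a) = -sqrt(C1 + a^2)
 g(a) = sqrt(C1 + a^2)


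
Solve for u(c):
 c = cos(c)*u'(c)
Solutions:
 u(c) = C1 + Integral(c/cos(c), c)


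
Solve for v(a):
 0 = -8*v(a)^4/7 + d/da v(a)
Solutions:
 v(a) = 7^(1/3)*(-1/(C1 + 24*a))^(1/3)
 v(a) = 7^(1/3)*(-1/(C1 + 8*a))^(1/3)*(-3^(2/3) - 3*3^(1/6)*I)/6
 v(a) = 7^(1/3)*(-1/(C1 + 8*a))^(1/3)*(-3^(2/3) + 3*3^(1/6)*I)/6


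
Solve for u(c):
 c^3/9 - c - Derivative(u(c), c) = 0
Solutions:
 u(c) = C1 + c^4/36 - c^2/2


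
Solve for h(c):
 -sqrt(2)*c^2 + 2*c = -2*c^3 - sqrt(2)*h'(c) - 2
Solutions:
 h(c) = C1 - sqrt(2)*c^4/4 + c^3/3 - sqrt(2)*c^2/2 - sqrt(2)*c


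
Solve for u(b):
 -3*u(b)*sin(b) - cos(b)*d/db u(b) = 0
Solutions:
 u(b) = C1*cos(b)^3


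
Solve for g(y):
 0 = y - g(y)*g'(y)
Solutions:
 g(y) = -sqrt(C1 + y^2)
 g(y) = sqrt(C1 + y^2)


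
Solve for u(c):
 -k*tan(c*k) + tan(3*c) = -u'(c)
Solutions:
 u(c) = C1 + k*Piecewise((-log(cos(c*k))/k, Ne(k, 0)), (0, True)) + log(cos(3*c))/3


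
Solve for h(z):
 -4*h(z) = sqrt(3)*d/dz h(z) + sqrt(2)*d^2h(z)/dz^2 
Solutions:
 h(z) = (C1*sin(sqrt(2)*z*sqrt(-3 + 16*sqrt(2))/4) + C2*cos(sqrt(2)*z*sqrt(-3 + 16*sqrt(2))/4))*exp(-sqrt(6)*z/4)


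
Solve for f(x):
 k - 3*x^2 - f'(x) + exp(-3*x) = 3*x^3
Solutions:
 f(x) = C1 + k*x - 3*x^4/4 - x^3 - exp(-3*x)/3


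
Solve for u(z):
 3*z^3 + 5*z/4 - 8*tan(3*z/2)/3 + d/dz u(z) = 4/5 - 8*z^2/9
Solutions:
 u(z) = C1 - 3*z^4/4 - 8*z^3/27 - 5*z^2/8 + 4*z/5 - 16*log(cos(3*z/2))/9


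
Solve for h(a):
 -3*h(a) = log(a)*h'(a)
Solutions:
 h(a) = C1*exp(-3*li(a))


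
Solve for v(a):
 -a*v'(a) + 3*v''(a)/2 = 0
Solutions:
 v(a) = C1 + C2*erfi(sqrt(3)*a/3)


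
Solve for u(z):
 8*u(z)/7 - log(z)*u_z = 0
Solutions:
 u(z) = C1*exp(8*li(z)/7)


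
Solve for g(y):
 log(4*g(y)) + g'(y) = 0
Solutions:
 Integral(1/(log(_y) + 2*log(2)), (_y, g(y))) = C1 - y


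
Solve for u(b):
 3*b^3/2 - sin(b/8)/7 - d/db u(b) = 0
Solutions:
 u(b) = C1 + 3*b^4/8 + 8*cos(b/8)/7


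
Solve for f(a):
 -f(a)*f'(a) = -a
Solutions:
 f(a) = -sqrt(C1 + a^2)
 f(a) = sqrt(C1 + a^2)


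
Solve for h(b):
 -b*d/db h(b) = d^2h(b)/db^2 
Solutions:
 h(b) = C1 + C2*erf(sqrt(2)*b/2)


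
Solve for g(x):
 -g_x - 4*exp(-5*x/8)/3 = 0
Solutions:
 g(x) = C1 + 32*exp(-5*x/8)/15


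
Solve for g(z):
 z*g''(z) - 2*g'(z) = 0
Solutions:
 g(z) = C1 + C2*z^3


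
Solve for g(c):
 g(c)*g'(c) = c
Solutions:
 g(c) = -sqrt(C1 + c^2)
 g(c) = sqrt(C1 + c^2)


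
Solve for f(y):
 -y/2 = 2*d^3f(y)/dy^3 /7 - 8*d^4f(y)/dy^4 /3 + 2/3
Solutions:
 f(y) = C1 + C2*y + C3*y^2 + C4*exp(3*y/28) - 7*y^4/96 - 28*y^3/9


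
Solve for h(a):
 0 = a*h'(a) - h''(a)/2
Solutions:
 h(a) = C1 + C2*erfi(a)


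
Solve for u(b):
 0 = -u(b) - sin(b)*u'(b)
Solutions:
 u(b) = C1*sqrt(cos(b) + 1)/sqrt(cos(b) - 1)


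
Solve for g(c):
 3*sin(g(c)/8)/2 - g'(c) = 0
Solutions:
 -3*c/2 + 4*log(cos(g(c)/8) - 1) - 4*log(cos(g(c)/8) + 1) = C1


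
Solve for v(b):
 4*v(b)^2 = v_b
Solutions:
 v(b) = -1/(C1 + 4*b)


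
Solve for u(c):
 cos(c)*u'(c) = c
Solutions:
 u(c) = C1 + Integral(c/cos(c), c)


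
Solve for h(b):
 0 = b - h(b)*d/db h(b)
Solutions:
 h(b) = -sqrt(C1 + b^2)
 h(b) = sqrt(C1 + b^2)


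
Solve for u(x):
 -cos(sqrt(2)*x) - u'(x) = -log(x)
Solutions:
 u(x) = C1 + x*log(x) - x - sqrt(2)*sin(sqrt(2)*x)/2


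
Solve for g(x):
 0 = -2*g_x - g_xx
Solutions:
 g(x) = C1 + C2*exp(-2*x)


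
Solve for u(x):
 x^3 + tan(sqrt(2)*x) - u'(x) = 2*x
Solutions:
 u(x) = C1 + x^4/4 - x^2 - sqrt(2)*log(cos(sqrt(2)*x))/2


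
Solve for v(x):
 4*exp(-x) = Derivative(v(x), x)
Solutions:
 v(x) = C1 - 4*exp(-x)


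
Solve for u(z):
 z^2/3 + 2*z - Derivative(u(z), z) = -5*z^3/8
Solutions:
 u(z) = C1 + 5*z^4/32 + z^3/9 + z^2


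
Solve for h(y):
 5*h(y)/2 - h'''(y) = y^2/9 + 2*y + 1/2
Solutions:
 h(y) = C3*exp(2^(2/3)*5^(1/3)*y/2) + 2*y^2/45 + 4*y/5 + (C1*sin(2^(2/3)*sqrt(3)*5^(1/3)*y/4) + C2*cos(2^(2/3)*sqrt(3)*5^(1/3)*y/4))*exp(-2^(2/3)*5^(1/3)*y/4) + 1/5


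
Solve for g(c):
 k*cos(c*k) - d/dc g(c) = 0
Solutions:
 g(c) = C1 + sin(c*k)


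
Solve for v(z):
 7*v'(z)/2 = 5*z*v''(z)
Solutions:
 v(z) = C1 + C2*z^(17/10)


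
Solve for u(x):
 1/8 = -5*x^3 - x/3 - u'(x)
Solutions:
 u(x) = C1 - 5*x^4/4 - x^2/6 - x/8


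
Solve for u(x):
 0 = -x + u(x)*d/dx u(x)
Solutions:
 u(x) = -sqrt(C1 + x^2)
 u(x) = sqrt(C1 + x^2)


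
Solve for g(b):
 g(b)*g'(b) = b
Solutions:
 g(b) = -sqrt(C1 + b^2)
 g(b) = sqrt(C1 + b^2)


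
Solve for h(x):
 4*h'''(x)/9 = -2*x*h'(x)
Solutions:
 h(x) = C1 + Integral(C2*airyai(-6^(2/3)*x/2) + C3*airybi(-6^(2/3)*x/2), x)


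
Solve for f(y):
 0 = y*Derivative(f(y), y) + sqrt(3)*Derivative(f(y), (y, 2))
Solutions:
 f(y) = C1 + C2*erf(sqrt(2)*3^(3/4)*y/6)


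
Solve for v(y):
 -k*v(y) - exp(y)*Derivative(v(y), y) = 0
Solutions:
 v(y) = C1*exp(k*exp(-y))


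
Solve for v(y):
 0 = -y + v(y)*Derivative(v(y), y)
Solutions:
 v(y) = -sqrt(C1 + y^2)
 v(y) = sqrt(C1 + y^2)


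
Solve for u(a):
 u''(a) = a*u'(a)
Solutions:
 u(a) = C1 + C2*erfi(sqrt(2)*a/2)


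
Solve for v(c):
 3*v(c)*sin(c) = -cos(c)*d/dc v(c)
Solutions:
 v(c) = C1*cos(c)^3


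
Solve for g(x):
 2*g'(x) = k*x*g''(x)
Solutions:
 g(x) = C1 + x^(((re(k) + 2)*re(k) + im(k)^2)/(re(k)^2 + im(k)^2))*(C2*sin(2*log(x)*Abs(im(k))/(re(k)^2 + im(k)^2)) + C3*cos(2*log(x)*im(k)/(re(k)^2 + im(k)^2)))


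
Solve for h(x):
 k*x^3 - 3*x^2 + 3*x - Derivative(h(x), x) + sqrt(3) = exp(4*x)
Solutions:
 h(x) = C1 + k*x^4/4 - x^3 + 3*x^2/2 + sqrt(3)*x - exp(4*x)/4


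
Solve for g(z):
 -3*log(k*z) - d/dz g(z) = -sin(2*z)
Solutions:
 g(z) = C1 - 3*z*log(k*z) + 3*z - cos(2*z)/2


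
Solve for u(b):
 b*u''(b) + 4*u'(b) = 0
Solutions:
 u(b) = C1 + C2/b^3


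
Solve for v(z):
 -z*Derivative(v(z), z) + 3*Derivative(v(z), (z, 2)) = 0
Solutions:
 v(z) = C1 + C2*erfi(sqrt(6)*z/6)


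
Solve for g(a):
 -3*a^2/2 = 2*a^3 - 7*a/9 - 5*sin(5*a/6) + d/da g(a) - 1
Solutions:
 g(a) = C1 - a^4/2 - a^3/2 + 7*a^2/18 + a - 6*cos(5*a/6)


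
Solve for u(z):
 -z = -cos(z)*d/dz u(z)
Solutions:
 u(z) = C1 + Integral(z/cos(z), z)


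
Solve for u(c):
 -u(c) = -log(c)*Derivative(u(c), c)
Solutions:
 u(c) = C1*exp(li(c))


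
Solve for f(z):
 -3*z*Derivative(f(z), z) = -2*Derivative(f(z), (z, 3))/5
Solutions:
 f(z) = C1 + Integral(C2*airyai(15^(1/3)*2^(2/3)*z/2) + C3*airybi(15^(1/3)*2^(2/3)*z/2), z)


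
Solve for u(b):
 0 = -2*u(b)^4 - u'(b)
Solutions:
 u(b) = (-3^(2/3) - 3*3^(1/6)*I)*(1/(C1 + 2*b))^(1/3)/6
 u(b) = (-3^(2/3) + 3*3^(1/6)*I)*(1/(C1 + 2*b))^(1/3)/6
 u(b) = (1/(C1 + 6*b))^(1/3)


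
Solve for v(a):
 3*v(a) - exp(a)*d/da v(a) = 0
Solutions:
 v(a) = C1*exp(-3*exp(-a))


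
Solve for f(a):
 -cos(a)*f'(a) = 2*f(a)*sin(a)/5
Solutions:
 f(a) = C1*cos(a)^(2/5)


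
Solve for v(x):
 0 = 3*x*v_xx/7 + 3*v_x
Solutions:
 v(x) = C1 + C2/x^6


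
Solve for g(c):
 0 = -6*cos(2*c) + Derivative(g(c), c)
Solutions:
 g(c) = C1 + 3*sin(2*c)


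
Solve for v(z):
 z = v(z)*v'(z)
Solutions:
 v(z) = -sqrt(C1 + z^2)
 v(z) = sqrt(C1 + z^2)


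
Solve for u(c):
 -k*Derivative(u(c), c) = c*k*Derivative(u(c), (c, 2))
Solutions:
 u(c) = C1 + C2*log(c)


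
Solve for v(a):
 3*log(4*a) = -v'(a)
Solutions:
 v(a) = C1 - 3*a*log(a) - a*log(64) + 3*a


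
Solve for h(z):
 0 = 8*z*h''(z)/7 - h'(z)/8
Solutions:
 h(z) = C1 + C2*z^(71/64)


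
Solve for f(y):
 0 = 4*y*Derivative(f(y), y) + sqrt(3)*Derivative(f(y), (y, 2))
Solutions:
 f(y) = C1 + C2*erf(sqrt(2)*3^(3/4)*y/3)


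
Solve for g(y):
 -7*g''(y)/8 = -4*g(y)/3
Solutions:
 g(y) = C1*exp(-4*sqrt(42)*y/21) + C2*exp(4*sqrt(42)*y/21)


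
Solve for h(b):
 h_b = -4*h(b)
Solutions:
 h(b) = C1*exp(-4*b)


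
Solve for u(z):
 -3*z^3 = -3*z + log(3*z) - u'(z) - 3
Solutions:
 u(z) = C1 + 3*z^4/4 - 3*z^2/2 + z*log(z) - 4*z + z*log(3)


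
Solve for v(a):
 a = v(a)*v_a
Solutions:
 v(a) = -sqrt(C1 + a^2)
 v(a) = sqrt(C1 + a^2)


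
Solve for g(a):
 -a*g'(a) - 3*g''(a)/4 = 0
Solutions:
 g(a) = C1 + C2*erf(sqrt(6)*a/3)


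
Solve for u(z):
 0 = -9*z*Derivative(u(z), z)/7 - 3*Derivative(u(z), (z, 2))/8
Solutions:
 u(z) = C1 + C2*erf(2*sqrt(21)*z/7)


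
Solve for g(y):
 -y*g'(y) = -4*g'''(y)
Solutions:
 g(y) = C1 + Integral(C2*airyai(2^(1/3)*y/2) + C3*airybi(2^(1/3)*y/2), y)


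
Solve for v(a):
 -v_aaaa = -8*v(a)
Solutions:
 v(a) = C1*exp(-2^(3/4)*a) + C2*exp(2^(3/4)*a) + C3*sin(2^(3/4)*a) + C4*cos(2^(3/4)*a)


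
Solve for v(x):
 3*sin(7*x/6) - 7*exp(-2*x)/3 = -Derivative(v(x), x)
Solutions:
 v(x) = C1 + 18*cos(7*x/6)/7 - 7*exp(-2*x)/6


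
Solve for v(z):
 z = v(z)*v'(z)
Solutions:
 v(z) = -sqrt(C1 + z^2)
 v(z) = sqrt(C1 + z^2)


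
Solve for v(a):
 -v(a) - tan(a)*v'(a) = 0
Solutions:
 v(a) = C1/sin(a)


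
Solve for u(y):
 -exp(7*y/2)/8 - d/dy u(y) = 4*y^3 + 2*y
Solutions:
 u(y) = C1 - y^4 - y^2 - exp(7*y/2)/28


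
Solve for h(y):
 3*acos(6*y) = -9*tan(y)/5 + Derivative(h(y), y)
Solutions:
 h(y) = C1 + 3*y*acos(6*y) - sqrt(1 - 36*y^2)/2 - 9*log(cos(y))/5


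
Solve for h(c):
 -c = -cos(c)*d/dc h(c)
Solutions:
 h(c) = C1 + Integral(c/cos(c), c)


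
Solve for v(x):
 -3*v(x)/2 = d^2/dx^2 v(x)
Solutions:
 v(x) = C1*sin(sqrt(6)*x/2) + C2*cos(sqrt(6)*x/2)


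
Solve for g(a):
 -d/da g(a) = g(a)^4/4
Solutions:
 g(a) = 2^(2/3)*(1/(C1 + 3*a))^(1/3)
 g(a) = (-6^(2/3) - 3*2^(2/3)*3^(1/6)*I)*(1/(C1 + a))^(1/3)/6
 g(a) = (-6^(2/3) + 3*2^(2/3)*3^(1/6)*I)*(1/(C1 + a))^(1/3)/6


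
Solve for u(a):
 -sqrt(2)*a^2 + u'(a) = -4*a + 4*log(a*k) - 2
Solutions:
 u(a) = C1 + sqrt(2)*a^3/3 - 2*a^2 + 4*a*log(a*k) - 6*a


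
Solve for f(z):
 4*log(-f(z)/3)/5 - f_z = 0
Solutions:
 -5*Integral(1/(log(-_y) - log(3)), (_y, f(z)))/4 = C1 - z


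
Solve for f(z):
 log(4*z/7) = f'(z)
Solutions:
 f(z) = C1 + z*log(z) - z + z*log(4/7)


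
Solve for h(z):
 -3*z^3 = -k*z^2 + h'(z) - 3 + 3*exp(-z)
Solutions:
 h(z) = C1 + k*z^3/3 - 3*z^4/4 + 3*z + 3*exp(-z)


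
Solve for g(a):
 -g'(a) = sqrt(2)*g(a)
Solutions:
 g(a) = C1*exp(-sqrt(2)*a)


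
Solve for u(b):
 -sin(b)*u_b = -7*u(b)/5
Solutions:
 u(b) = C1*(cos(b) - 1)^(7/10)/(cos(b) + 1)^(7/10)


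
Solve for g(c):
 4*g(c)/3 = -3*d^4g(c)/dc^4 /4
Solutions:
 g(c) = (C1*sin(sqrt(6)*c/3) + C2*cos(sqrt(6)*c/3))*exp(-sqrt(6)*c/3) + (C3*sin(sqrt(6)*c/3) + C4*cos(sqrt(6)*c/3))*exp(sqrt(6)*c/3)


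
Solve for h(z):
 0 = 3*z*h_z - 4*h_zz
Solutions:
 h(z) = C1 + C2*erfi(sqrt(6)*z/4)


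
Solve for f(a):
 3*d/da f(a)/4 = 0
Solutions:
 f(a) = C1


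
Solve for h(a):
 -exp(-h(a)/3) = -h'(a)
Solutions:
 h(a) = 3*log(C1 + a/3)


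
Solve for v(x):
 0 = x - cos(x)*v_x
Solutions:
 v(x) = C1 + Integral(x/cos(x), x)


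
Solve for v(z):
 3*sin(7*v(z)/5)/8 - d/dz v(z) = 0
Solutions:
 -3*z/8 + 5*log(cos(7*v(z)/5) - 1)/14 - 5*log(cos(7*v(z)/5) + 1)/14 = C1


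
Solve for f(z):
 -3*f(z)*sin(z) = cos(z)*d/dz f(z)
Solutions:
 f(z) = C1*cos(z)^3


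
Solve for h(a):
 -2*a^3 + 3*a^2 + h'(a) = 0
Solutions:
 h(a) = C1 + a^4/2 - a^3


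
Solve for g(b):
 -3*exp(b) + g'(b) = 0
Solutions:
 g(b) = C1 + 3*exp(b)


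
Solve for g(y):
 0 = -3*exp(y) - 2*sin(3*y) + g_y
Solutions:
 g(y) = C1 + 3*exp(y) - 2*cos(3*y)/3


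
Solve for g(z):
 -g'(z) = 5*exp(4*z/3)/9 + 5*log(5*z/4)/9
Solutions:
 g(z) = C1 - 5*z*log(z)/9 + 5*z*(-log(5) + 1 + 2*log(2))/9 - 5*exp(4*z/3)/12


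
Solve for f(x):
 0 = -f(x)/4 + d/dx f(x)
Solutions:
 f(x) = C1*exp(x/4)


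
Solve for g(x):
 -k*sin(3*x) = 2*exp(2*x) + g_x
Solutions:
 g(x) = C1 + k*cos(3*x)/3 - exp(2*x)


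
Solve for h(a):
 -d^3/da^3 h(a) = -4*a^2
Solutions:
 h(a) = C1 + C2*a + C3*a^2 + a^5/15


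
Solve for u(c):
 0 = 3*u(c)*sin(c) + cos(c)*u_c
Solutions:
 u(c) = C1*cos(c)^3


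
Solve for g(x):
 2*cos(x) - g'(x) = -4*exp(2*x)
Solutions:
 g(x) = C1 + 2*exp(2*x) + 2*sin(x)


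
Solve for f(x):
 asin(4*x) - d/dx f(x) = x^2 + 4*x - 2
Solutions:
 f(x) = C1 - x^3/3 - 2*x^2 + x*asin(4*x) + 2*x + sqrt(1 - 16*x^2)/4


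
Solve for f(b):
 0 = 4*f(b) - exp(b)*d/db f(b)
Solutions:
 f(b) = C1*exp(-4*exp(-b))


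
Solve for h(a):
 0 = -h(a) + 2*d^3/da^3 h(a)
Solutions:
 h(a) = C3*exp(2^(2/3)*a/2) + (C1*sin(2^(2/3)*sqrt(3)*a/4) + C2*cos(2^(2/3)*sqrt(3)*a/4))*exp(-2^(2/3)*a/4)


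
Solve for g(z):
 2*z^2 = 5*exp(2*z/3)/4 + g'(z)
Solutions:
 g(z) = C1 + 2*z^3/3 - 15*exp(2*z/3)/8


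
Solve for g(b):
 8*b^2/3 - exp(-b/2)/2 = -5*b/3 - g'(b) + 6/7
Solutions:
 g(b) = C1 - 8*b^3/9 - 5*b^2/6 + 6*b/7 - 1/sqrt(exp(b))


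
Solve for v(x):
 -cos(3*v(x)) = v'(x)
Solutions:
 v(x) = -asin((C1 + exp(6*x))/(C1 - exp(6*x)))/3 + pi/3
 v(x) = asin((C1 + exp(6*x))/(C1 - exp(6*x)))/3


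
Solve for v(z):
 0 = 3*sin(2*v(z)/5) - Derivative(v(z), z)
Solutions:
 -3*z + 5*log(cos(2*v(z)/5) - 1)/4 - 5*log(cos(2*v(z)/5) + 1)/4 = C1


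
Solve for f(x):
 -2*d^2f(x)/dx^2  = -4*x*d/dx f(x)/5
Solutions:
 f(x) = C1 + C2*erfi(sqrt(5)*x/5)


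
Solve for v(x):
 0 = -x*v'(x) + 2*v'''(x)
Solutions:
 v(x) = C1 + Integral(C2*airyai(2^(2/3)*x/2) + C3*airybi(2^(2/3)*x/2), x)


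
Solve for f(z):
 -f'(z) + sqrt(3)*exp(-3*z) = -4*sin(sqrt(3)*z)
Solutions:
 f(z) = C1 - 4*sqrt(3)*cos(sqrt(3)*z)/3 - sqrt(3)*exp(-3*z)/3


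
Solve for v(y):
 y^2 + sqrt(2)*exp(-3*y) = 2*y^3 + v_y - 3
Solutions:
 v(y) = C1 - y^4/2 + y^3/3 + 3*y - sqrt(2)*exp(-3*y)/3


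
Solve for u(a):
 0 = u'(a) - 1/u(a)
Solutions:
 u(a) = -sqrt(C1 + 2*a)
 u(a) = sqrt(C1 + 2*a)


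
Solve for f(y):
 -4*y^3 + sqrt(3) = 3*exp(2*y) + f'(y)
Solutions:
 f(y) = C1 - y^4 + sqrt(3)*y - 3*exp(2*y)/2


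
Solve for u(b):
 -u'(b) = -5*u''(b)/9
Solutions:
 u(b) = C1 + C2*exp(9*b/5)


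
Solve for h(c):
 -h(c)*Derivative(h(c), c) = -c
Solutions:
 h(c) = -sqrt(C1 + c^2)
 h(c) = sqrt(C1 + c^2)


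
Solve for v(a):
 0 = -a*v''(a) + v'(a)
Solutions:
 v(a) = C1 + C2*a^2


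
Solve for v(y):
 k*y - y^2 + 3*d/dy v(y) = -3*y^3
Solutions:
 v(y) = C1 - k*y^2/6 - y^4/4 + y^3/9


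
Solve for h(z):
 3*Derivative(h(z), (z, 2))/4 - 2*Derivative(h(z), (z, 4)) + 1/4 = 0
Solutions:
 h(z) = C1 + C2*z + C3*exp(-sqrt(6)*z/4) + C4*exp(sqrt(6)*z/4) - z^2/6


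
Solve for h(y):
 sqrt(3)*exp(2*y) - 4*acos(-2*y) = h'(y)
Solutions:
 h(y) = C1 - 4*y*acos(-2*y) - 2*sqrt(1 - 4*y^2) + sqrt(3)*exp(2*y)/2


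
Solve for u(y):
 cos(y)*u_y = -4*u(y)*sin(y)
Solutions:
 u(y) = C1*cos(y)^4


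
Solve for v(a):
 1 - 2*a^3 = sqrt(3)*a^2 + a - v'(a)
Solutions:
 v(a) = C1 + a^4/2 + sqrt(3)*a^3/3 + a^2/2 - a


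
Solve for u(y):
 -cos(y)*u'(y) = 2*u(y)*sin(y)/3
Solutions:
 u(y) = C1*cos(y)^(2/3)


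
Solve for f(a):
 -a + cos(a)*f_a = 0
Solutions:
 f(a) = C1 + Integral(a/cos(a), a)


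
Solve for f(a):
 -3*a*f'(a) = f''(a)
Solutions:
 f(a) = C1 + C2*erf(sqrt(6)*a/2)


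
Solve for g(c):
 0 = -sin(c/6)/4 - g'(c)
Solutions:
 g(c) = C1 + 3*cos(c/6)/2


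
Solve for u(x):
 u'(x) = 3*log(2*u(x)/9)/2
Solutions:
 -2*Integral(1/(log(_y) - 2*log(3) + log(2)), (_y, u(x)))/3 = C1 - x


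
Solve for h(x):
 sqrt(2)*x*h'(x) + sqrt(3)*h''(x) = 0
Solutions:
 h(x) = C1 + C2*erf(6^(3/4)*x/6)


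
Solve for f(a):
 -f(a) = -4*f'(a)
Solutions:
 f(a) = C1*exp(a/4)


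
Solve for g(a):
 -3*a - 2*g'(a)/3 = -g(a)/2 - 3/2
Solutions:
 g(a) = C1*exp(3*a/4) + 6*a + 5


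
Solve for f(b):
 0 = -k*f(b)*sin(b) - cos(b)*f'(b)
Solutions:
 f(b) = C1*exp(k*log(cos(b)))


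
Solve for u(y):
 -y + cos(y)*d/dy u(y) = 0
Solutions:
 u(y) = C1 + Integral(y/cos(y), y)


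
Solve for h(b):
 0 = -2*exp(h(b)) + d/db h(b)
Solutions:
 h(b) = log(-1/(C1 + 2*b))


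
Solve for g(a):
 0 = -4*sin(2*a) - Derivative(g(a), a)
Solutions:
 g(a) = C1 + 2*cos(2*a)


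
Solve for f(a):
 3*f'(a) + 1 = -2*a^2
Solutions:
 f(a) = C1 - 2*a^3/9 - a/3


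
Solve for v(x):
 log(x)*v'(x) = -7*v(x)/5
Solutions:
 v(x) = C1*exp(-7*li(x)/5)


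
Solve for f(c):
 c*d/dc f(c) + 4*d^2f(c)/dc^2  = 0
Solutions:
 f(c) = C1 + C2*erf(sqrt(2)*c/4)


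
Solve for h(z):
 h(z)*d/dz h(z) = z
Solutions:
 h(z) = -sqrt(C1 + z^2)
 h(z) = sqrt(C1 + z^2)


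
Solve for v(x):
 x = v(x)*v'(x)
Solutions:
 v(x) = -sqrt(C1 + x^2)
 v(x) = sqrt(C1 + x^2)


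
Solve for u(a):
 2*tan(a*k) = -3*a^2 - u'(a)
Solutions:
 u(a) = C1 - a^3 - 2*Piecewise((-log(cos(a*k))/k, Ne(k, 0)), (0, True))


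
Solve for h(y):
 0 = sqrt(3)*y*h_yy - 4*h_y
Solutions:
 h(y) = C1 + C2*y^(1 + 4*sqrt(3)/3)


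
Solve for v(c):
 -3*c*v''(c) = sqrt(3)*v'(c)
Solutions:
 v(c) = C1 + C2*c^(1 - sqrt(3)/3)


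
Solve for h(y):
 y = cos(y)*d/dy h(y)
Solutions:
 h(y) = C1 + Integral(y/cos(y), y)


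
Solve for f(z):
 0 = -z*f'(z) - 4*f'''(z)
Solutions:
 f(z) = C1 + Integral(C2*airyai(-2^(1/3)*z/2) + C3*airybi(-2^(1/3)*z/2), z)


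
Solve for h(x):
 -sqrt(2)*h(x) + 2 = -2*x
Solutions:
 h(x) = sqrt(2)*(x + 1)


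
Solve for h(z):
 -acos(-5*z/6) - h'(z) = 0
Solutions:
 h(z) = C1 - z*acos(-5*z/6) - sqrt(36 - 25*z^2)/5


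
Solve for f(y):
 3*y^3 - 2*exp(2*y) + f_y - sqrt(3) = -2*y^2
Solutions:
 f(y) = C1 - 3*y^4/4 - 2*y^3/3 + sqrt(3)*y + exp(2*y)


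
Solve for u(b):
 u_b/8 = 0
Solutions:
 u(b) = C1


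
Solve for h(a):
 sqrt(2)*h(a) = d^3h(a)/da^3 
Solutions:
 h(a) = C3*exp(2^(1/6)*a) + (C1*sin(2^(1/6)*sqrt(3)*a/2) + C2*cos(2^(1/6)*sqrt(3)*a/2))*exp(-2^(1/6)*a/2)


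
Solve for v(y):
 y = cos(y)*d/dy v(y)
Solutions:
 v(y) = C1 + Integral(y/cos(y), y)


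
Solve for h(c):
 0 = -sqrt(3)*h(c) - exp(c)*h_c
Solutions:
 h(c) = C1*exp(sqrt(3)*exp(-c))


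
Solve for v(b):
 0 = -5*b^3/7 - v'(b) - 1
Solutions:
 v(b) = C1 - 5*b^4/28 - b


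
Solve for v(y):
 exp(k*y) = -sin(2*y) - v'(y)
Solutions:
 v(y) = C1 + cos(2*y)/2 - exp(k*y)/k


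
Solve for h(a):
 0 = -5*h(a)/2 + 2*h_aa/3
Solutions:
 h(a) = C1*exp(-sqrt(15)*a/2) + C2*exp(sqrt(15)*a/2)


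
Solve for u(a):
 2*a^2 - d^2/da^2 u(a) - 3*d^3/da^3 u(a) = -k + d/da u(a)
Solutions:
 u(a) = C1 + 2*a^3/3 - 2*a^2 + a*k - 8*a + (C2*sin(sqrt(11)*a/6) + C3*cos(sqrt(11)*a/6))*exp(-a/6)


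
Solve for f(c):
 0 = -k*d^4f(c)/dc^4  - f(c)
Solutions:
 f(c) = C1*exp(-c*(-1/k)^(1/4)) + C2*exp(c*(-1/k)^(1/4)) + C3*exp(-I*c*(-1/k)^(1/4)) + C4*exp(I*c*(-1/k)^(1/4))


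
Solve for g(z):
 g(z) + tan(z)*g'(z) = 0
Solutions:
 g(z) = C1/sin(z)


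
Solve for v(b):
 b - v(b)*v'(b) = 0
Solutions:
 v(b) = -sqrt(C1 + b^2)
 v(b) = sqrt(C1 + b^2)


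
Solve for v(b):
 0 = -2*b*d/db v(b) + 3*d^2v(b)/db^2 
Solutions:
 v(b) = C1 + C2*erfi(sqrt(3)*b/3)


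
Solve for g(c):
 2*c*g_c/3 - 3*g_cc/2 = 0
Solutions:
 g(c) = C1 + C2*erfi(sqrt(2)*c/3)


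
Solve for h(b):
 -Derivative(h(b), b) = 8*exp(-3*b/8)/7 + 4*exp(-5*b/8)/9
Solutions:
 h(b) = C1 + 64*exp(-3*b/8)/21 + 32*exp(-5*b/8)/45


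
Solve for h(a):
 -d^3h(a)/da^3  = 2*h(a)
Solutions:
 h(a) = C3*exp(-2^(1/3)*a) + (C1*sin(2^(1/3)*sqrt(3)*a/2) + C2*cos(2^(1/3)*sqrt(3)*a/2))*exp(2^(1/3)*a/2)


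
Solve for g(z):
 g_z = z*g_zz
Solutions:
 g(z) = C1 + C2*z^2
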